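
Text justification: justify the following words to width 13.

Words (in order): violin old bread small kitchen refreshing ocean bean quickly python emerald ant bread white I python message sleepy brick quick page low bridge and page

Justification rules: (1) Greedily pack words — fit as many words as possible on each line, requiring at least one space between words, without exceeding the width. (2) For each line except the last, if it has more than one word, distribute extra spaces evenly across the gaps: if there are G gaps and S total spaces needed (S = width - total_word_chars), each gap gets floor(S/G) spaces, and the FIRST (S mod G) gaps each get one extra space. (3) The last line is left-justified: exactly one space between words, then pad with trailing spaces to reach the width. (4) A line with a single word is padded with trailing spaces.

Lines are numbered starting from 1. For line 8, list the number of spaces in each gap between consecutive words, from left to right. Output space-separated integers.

Line 1: ['violin', 'old'] (min_width=10, slack=3)
Line 2: ['bread', 'small'] (min_width=11, slack=2)
Line 3: ['kitchen'] (min_width=7, slack=6)
Line 4: ['refreshing'] (min_width=10, slack=3)
Line 5: ['ocean', 'bean'] (min_width=10, slack=3)
Line 6: ['quickly'] (min_width=7, slack=6)
Line 7: ['python'] (min_width=6, slack=7)
Line 8: ['emerald', 'ant'] (min_width=11, slack=2)
Line 9: ['bread', 'white', 'I'] (min_width=13, slack=0)
Line 10: ['python'] (min_width=6, slack=7)
Line 11: ['message'] (min_width=7, slack=6)
Line 12: ['sleepy', 'brick'] (min_width=12, slack=1)
Line 13: ['quick', 'page'] (min_width=10, slack=3)
Line 14: ['low', 'bridge'] (min_width=10, slack=3)
Line 15: ['and', 'page'] (min_width=8, slack=5)

Answer: 3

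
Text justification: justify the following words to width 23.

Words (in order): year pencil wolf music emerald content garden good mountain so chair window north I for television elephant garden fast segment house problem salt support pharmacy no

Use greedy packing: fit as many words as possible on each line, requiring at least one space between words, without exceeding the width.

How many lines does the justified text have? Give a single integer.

Answer: 8

Derivation:
Line 1: ['year', 'pencil', 'wolf', 'music'] (min_width=22, slack=1)
Line 2: ['emerald', 'content', 'garden'] (min_width=22, slack=1)
Line 3: ['good', 'mountain', 'so', 'chair'] (min_width=22, slack=1)
Line 4: ['window', 'north', 'I', 'for'] (min_width=18, slack=5)
Line 5: ['television', 'elephant'] (min_width=19, slack=4)
Line 6: ['garden', 'fast', 'segment'] (min_width=19, slack=4)
Line 7: ['house', 'problem', 'salt'] (min_width=18, slack=5)
Line 8: ['support', 'pharmacy', 'no'] (min_width=19, slack=4)
Total lines: 8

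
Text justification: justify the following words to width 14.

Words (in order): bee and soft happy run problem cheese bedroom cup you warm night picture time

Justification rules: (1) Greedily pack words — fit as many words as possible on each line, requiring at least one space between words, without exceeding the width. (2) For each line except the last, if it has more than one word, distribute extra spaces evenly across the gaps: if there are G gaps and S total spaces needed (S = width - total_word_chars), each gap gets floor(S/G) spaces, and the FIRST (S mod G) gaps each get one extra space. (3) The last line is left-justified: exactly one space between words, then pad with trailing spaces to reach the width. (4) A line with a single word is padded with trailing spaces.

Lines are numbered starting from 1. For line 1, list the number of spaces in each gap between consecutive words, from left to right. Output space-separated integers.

Line 1: ['bee', 'and', 'soft'] (min_width=12, slack=2)
Line 2: ['happy', 'run'] (min_width=9, slack=5)
Line 3: ['problem', 'cheese'] (min_width=14, slack=0)
Line 4: ['bedroom', 'cup'] (min_width=11, slack=3)
Line 5: ['you', 'warm', 'night'] (min_width=14, slack=0)
Line 6: ['picture', 'time'] (min_width=12, slack=2)

Answer: 2 2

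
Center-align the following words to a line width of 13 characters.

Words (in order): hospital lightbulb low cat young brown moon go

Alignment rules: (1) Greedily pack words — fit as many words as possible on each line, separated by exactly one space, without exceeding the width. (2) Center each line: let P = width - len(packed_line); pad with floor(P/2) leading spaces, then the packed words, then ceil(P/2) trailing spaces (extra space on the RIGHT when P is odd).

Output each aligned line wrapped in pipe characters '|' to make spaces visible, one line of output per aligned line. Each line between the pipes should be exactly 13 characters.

Line 1: ['hospital'] (min_width=8, slack=5)
Line 2: ['lightbulb', 'low'] (min_width=13, slack=0)
Line 3: ['cat', 'young'] (min_width=9, slack=4)
Line 4: ['brown', 'moon', 'go'] (min_width=13, slack=0)

Answer: |  hospital   |
|lightbulb low|
|  cat young  |
|brown moon go|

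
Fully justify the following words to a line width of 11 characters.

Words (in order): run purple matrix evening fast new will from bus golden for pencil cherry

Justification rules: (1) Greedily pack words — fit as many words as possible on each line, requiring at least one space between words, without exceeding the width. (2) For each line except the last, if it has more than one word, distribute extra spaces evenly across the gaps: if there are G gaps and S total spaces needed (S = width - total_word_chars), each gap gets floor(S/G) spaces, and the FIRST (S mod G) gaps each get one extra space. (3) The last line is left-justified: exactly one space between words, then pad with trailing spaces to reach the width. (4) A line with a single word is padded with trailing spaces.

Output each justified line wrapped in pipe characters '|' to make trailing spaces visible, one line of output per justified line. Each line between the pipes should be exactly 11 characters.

Answer: |run  purple|
|matrix     |
|evening    |
|fast    new|
|will   from|
|bus  golden|
|for  pencil|
|cherry     |

Derivation:
Line 1: ['run', 'purple'] (min_width=10, slack=1)
Line 2: ['matrix'] (min_width=6, slack=5)
Line 3: ['evening'] (min_width=7, slack=4)
Line 4: ['fast', 'new'] (min_width=8, slack=3)
Line 5: ['will', 'from'] (min_width=9, slack=2)
Line 6: ['bus', 'golden'] (min_width=10, slack=1)
Line 7: ['for', 'pencil'] (min_width=10, slack=1)
Line 8: ['cherry'] (min_width=6, slack=5)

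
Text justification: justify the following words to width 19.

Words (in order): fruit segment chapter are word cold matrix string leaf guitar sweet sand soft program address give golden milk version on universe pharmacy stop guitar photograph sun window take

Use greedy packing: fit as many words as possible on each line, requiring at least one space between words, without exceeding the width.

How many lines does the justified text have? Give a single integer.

Answer: 11

Derivation:
Line 1: ['fruit', 'segment'] (min_width=13, slack=6)
Line 2: ['chapter', 'are', 'word'] (min_width=16, slack=3)
Line 3: ['cold', 'matrix', 'string'] (min_width=18, slack=1)
Line 4: ['leaf', 'guitar', 'sweet'] (min_width=17, slack=2)
Line 5: ['sand', 'soft', 'program'] (min_width=17, slack=2)
Line 6: ['address', 'give', 'golden'] (min_width=19, slack=0)
Line 7: ['milk', 'version', 'on'] (min_width=15, slack=4)
Line 8: ['universe', 'pharmacy'] (min_width=17, slack=2)
Line 9: ['stop', 'guitar'] (min_width=11, slack=8)
Line 10: ['photograph', 'sun'] (min_width=14, slack=5)
Line 11: ['window', 'take'] (min_width=11, slack=8)
Total lines: 11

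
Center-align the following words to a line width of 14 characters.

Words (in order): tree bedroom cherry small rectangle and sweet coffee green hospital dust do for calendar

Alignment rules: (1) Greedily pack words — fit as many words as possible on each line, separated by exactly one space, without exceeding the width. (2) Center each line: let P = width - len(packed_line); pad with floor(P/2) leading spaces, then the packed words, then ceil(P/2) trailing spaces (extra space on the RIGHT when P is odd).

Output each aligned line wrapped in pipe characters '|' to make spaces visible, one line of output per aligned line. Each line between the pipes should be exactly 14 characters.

Line 1: ['tree', 'bedroom'] (min_width=12, slack=2)
Line 2: ['cherry', 'small'] (min_width=12, slack=2)
Line 3: ['rectangle', 'and'] (min_width=13, slack=1)
Line 4: ['sweet', 'coffee'] (min_width=12, slack=2)
Line 5: ['green', 'hospital'] (min_width=14, slack=0)
Line 6: ['dust', 'do', 'for'] (min_width=11, slack=3)
Line 7: ['calendar'] (min_width=8, slack=6)

Answer: | tree bedroom |
| cherry small |
|rectangle and |
| sweet coffee |
|green hospital|
| dust do for  |
|   calendar   |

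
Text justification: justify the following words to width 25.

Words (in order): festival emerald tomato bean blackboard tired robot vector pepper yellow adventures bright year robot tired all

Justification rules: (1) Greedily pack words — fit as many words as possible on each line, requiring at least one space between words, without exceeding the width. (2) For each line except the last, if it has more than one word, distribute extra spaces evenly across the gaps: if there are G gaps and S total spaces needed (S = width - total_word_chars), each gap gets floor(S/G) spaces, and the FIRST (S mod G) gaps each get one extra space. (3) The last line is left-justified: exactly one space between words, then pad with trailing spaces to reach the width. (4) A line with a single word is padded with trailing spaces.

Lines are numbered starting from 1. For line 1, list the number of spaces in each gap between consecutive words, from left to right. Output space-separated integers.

Line 1: ['festival', 'emerald', 'tomato'] (min_width=23, slack=2)
Line 2: ['bean', 'blackboard', 'tired'] (min_width=21, slack=4)
Line 3: ['robot', 'vector', 'pepper'] (min_width=19, slack=6)
Line 4: ['yellow', 'adventures', 'bright'] (min_width=24, slack=1)
Line 5: ['year', 'robot', 'tired', 'all'] (min_width=20, slack=5)

Answer: 2 2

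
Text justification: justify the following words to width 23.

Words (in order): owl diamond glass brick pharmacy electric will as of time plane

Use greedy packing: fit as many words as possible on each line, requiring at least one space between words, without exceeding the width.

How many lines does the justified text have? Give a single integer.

Line 1: ['owl', 'diamond', 'glass', 'brick'] (min_width=23, slack=0)
Line 2: ['pharmacy', 'electric', 'will'] (min_width=22, slack=1)
Line 3: ['as', 'of', 'time', 'plane'] (min_width=16, slack=7)
Total lines: 3

Answer: 3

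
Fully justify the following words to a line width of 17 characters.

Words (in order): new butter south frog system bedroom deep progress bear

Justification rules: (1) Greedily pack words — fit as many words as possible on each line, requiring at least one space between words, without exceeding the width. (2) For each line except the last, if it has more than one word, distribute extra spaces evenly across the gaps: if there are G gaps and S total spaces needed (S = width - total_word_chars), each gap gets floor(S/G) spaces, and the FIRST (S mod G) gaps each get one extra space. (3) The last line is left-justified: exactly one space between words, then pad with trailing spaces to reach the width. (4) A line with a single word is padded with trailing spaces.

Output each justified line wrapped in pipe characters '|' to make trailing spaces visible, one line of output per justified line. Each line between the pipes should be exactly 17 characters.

Answer: |new  butter south|
|frog       system|
|bedroom      deep|
|progress bear    |

Derivation:
Line 1: ['new', 'butter', 'south'] (min_width=16, slack=1)
Line 2: ['frog', 'system'] (min_width=11, slack=6)
Line 3: ['bedroom', 'deep'] (min_width=12, slack=5)
Line 4: ['progress', 'bear'] (min_width=13, slack=4)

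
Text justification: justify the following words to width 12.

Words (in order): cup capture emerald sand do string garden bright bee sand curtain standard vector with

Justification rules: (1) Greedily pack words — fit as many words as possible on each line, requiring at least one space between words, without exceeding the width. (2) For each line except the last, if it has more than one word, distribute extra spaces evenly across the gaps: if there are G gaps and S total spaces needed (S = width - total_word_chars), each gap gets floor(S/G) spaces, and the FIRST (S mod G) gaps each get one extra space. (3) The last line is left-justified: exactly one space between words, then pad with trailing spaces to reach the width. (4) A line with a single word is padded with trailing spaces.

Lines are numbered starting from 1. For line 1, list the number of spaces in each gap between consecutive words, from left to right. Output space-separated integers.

Answer: 2

Derivation:
Line 1: ['cup', 'capture'] (min_width=11, slack=1)
Line 2: ['emerald', 'sand'] (min_width=12, slack=0)
Line 3: ['do', 'string'] (min_width=9, slack=3)
Line 4: ['garden'] (min_width=6, slack=6)
Line 5: ['bright', 'bee'] (min_width=10, slack=2)
Line 6: ['sand', 'curtain'] (min_width=12, slack=0)
Line 7: ['standard'] (min_width=8, slack=4)
Line 8: ['vector', 'with'] (min_width=11, slack=1)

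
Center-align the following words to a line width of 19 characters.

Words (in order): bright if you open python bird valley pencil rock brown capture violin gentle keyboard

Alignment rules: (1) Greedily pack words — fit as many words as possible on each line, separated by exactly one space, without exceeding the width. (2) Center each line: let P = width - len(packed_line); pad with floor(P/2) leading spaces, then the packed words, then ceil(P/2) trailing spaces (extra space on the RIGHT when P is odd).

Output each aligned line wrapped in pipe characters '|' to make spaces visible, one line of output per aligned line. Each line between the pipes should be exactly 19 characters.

Line 1: ['bright', 'if', 'you', 'open'] (min_width=18, slack=1)
Line 2: ['python', 'bird', 'valley'] (min_width=18, slack=1)
Line 3: ['pencil', 'rock', 'brown'] (min_width=17, slack=2)
Line 4: ['capture', 'violin'] (min_width=14, slack=5)
Line 5: ['gentle', 'keyboard'] (min_width=15, slack=4)

Answer: |bright if you open |
|python bird valley |
| pencil rock brown |
|  capture violin   |
|  gentle keyboard  |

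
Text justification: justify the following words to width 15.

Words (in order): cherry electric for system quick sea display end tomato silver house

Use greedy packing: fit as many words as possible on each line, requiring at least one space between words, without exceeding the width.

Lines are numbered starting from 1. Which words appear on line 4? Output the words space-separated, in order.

Line 1: ['cherry', 'electric'] (min_width=15, slack=0)
Line 2: ['for', 'system'] (min_width=10, slack=5)
Line 3: ['quick', 'sea'] (min_width=9, slack=6)
Line 4: ['display', 'end'] (min_width=11, slack=4)
Line 5: ['tomato', 'silver'] (min_width=13, slack=2)
Line 6: ['house'] (min_width=5, slack=10)

Answer: display end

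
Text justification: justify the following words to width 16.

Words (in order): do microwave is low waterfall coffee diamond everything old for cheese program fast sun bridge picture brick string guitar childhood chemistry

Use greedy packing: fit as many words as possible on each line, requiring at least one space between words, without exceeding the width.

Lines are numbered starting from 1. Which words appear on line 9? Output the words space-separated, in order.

Answer: guitar childhood

Derivation:
Line 1: ['do', 'microwave', 'is'] (min_width=15, slack=1)
Line 2: ['low', 'waterfall'] (min_width=13, slack=3)
Line 3: ['coffee', 'diamond'] (min_width=14, slack=2)
Line 4: ['everything', 'old'] (min_width=14, slack=2)
Line 5: ['for', 'cheese'] (min_width=10, slack=6)
Line 6: ['program', 'fast', 'sun'] (min_width=16, slack=0)
Line 7: ['bridge', 'picture'] (min_width=14, slack=2)
Line 8: ['brick', 'string'] (min_width=12, slack=4)
Line 9: ['guitar', 'childhood'] (min_width=16, slack=0)
Line 10: ['chemistry'] (min_width=9, slack=7)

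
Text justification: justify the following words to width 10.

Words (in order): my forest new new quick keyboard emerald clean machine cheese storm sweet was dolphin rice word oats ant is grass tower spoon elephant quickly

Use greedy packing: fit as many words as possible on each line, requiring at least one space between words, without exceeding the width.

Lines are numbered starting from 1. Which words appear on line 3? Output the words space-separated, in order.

Answer: quick

Derivation:
Line 1: ['my', 'forest'] (min_width=9, slack=1)
Line 2: ['new', 'new'] (min_width=7, slack=3)
Line 3: ['quick'] (min_width=5, slack=5)
Line 4: ['keyboard'] (min_width=8, slack=2)
Line 5: ['emerald'] (min_width=7, slack=3)
Line 6: ['clean'] (min_width=5, slack=5)
Line 7: ['machine'] (min_width=7, slack=3)
Line 8: ['cheese'] (min_width=6, slack=4)
Line 9: ['storm'] (min_width=5, slack=5)
Line 10: ['sweet', 'was'] (min_width=9, slack=1)
Line 11: ['dolphin'] (min_width=7, slack=3)
Line 12: ['rice', 'word'] (min_width=9, slack=1)
Line 13: ['oats', 'ant'] (min_width=8, slack=2)
Line 14: ['is', 'grass'] (min_width=8, slack=2)
Line 15: ['tower'] (min_width=5, slack=5)
Line 16: ['spoon'] (min_width=5, slack=5)
Line 17: ['elephant'] (min_width=8, slack=2)
Line 18: ['quickly'] (min_width=7, slack=3)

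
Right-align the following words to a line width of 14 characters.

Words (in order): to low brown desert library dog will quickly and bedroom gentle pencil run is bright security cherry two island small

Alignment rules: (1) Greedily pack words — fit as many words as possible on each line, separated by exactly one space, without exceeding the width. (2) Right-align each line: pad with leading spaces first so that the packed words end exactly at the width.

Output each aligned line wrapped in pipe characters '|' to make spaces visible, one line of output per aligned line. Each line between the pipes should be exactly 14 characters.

Answer: |  to low brown|
|desert library|
|      dog will|
|   quickly and|
|bedroom gentle|
| pencil run is|
|        bright|
|      security|
|    cherry two|
|  island small|

Derivation:
Line 1: ['to', 'low', 'brown'] (min_width=12, slack=2)
Line 2: ['desert', 'library'] (min_width=14, slack=0)
Line 3: ['dog', 'will'] (min_width=8, slack=6)
Line 4: ['quickly', 'and'] (min_width=11, slack=3)
Line 5: ['bedroom', 'gentle'] (min_width=14, slack=0)
Line 6: ['pencil', 'run', 'is'] (min_width=13, slack=1)
Line 7: ['bright'] (min_width=6, slack=8)
Line 8: ['security'] (min_width=8, slack=6)
Line 9: ['cherry', 'two'] (min_width=10, slack=4)
Line 10: ['island', 'small'] (min_width=12, slack=2)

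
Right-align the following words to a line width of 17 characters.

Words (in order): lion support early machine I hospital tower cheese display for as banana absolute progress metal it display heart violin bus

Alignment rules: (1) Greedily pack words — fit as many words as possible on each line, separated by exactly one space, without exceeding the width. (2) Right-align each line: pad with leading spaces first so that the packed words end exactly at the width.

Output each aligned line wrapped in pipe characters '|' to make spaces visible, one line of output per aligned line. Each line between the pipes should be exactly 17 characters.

Line 1: ['lion', 'support'] (min_width=12, slack=5)
Line 2: ['early', 'machine', 'I'] (min_width=15, slack=2)
Line 3: ['hospital', 'tower'] (min_width=14, slack=3)
Line 4: ['cheese', 'display'] (min_width=14, slack=3)
Line 5: ['for', 'as', 'banana'] (min_width=13, slack=4)
Line 6: ['absolute', 'progress'] (min_width=17, slack=0)
Line 7: ['metal', 'it', 'display'] (min_width=16, slack=1)
Line 8: ['heart', 'violin', 'bus'] (min_width=16, slack=1)

Answer: |     lion support|
|  early machine I|
|   hospital tower|
|   cheese display|
|    for as banana|
|absolute progress|
| metal it display|
| heart violin bus|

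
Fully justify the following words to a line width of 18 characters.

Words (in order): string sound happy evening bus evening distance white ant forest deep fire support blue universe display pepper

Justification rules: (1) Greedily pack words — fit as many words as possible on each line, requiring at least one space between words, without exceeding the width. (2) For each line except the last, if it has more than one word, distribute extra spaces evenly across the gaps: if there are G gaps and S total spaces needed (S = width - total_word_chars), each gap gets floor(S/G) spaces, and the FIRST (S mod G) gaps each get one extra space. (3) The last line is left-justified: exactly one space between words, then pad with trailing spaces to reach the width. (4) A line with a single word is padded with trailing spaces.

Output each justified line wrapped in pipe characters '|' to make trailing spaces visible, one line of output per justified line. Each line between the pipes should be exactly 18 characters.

Answer: |string sound happy|
|evening        bus|
|evening   distance|
|white  ant  forest|
|deep  fire support|
|blue      universe|
|display pepper    |

Derivation:
Line 1: ['string', 'sound', 'happy'] (min_width=18, slack=0)
Line 2: ['evening', 'bus'] (min_width=11, slack=7)
Line 3: ['evening', 'distance'] (min_width=16, slack=2)
Line 4: ['white', 'ant', 'forest'] (min_width=16, slack=2)
Line 5: ['deep', 'fire', 'support'] (min_width=17, slack=1)
Line 6: ['blue', 'universe'] (min_width=13, slack=5)
Line 7: ['display', 'pepper'] (min_width=14, slack=4)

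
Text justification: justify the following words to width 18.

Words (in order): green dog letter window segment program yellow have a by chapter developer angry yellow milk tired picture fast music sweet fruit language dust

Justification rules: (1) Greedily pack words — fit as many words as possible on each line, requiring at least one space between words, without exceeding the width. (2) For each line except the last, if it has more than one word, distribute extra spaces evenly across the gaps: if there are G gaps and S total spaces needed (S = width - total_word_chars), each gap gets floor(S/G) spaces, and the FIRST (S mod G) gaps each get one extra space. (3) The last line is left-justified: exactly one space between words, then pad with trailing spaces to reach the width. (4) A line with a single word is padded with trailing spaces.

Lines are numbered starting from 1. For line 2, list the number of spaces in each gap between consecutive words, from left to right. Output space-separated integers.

Answer: 5

Derivation:
Line 1: ['green', 'dog', 'letter'] (min_width=16, slack=2)
Line 2: ['window', 'segment'] (min_width=14, slack=4)
Line 3: ['program', 'yellow'] (min_width=14, slack=4)
Line 4: ['have', 'a', 'by', 'chapter'] (min_width=17, slack=1)
Line 5: ['developer', 'angry'] (min_width=15, slack=3)
Line 6: ['yellow', 'milk', 'tired'] (min_width=17, slack=1)
Line 7: ['picture', 'fast', 'music'] (min_width=18, slack=0)
Line 8: ['sweet', 'fruit'] (min_width=11, slack=7)
Line 9: ['language', 'dust'] (min_width=13, slack=5)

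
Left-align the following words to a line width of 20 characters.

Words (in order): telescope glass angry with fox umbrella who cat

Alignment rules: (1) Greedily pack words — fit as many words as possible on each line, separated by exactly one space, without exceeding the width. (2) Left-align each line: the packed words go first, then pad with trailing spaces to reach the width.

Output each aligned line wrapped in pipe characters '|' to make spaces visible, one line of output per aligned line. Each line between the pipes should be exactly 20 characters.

Answer: |telescope glass     |
|angry with fox      |
|umbrella who cat    |

Derivation:
Line 1: ['telescope', 'glass'] (min_width=15, slack=5)
Line 2: ['angry', 'with', 'fox'] (min_width=14, slack=6)
Line 3: ['umbrella', 'who', 'cat'] (min_width=16, slack=4)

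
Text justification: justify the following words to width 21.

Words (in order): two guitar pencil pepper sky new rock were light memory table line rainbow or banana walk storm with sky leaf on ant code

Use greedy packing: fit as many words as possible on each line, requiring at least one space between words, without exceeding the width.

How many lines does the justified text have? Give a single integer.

Line 1: ['two', 'guitar', 'pencil'] (min_width=17, slack=4)
Line 2: ['pepper', 'sky', 'new', 'rock'] (min_width=19, slack=2)
Line 3: ['were', 'light', 'memory'] (min_width=17, slack=4)
Line 4: ['table', 'line', 'rainbow', 'or'] (min_width=21, slack=0)
Line 5: ['banana', 'walk', 'storm'] (min_width=17, slack=4)
Line 6: ['with', 'sky', 'leaf', 'on', 'ant'] (min_width=20, slack=1)
Line 7: ['code'] (min_width=4, slack=17)
Total lines: 7

Answer: 7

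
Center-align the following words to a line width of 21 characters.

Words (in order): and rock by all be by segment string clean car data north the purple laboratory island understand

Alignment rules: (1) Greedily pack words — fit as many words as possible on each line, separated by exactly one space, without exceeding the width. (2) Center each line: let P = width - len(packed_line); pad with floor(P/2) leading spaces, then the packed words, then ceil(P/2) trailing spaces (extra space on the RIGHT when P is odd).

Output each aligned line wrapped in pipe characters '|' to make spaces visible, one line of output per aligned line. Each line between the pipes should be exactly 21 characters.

Answer: |and rock by all be by|
|segment string clean |
| car data north the  |
|  purple laboratory  |
|  island understand  |

Derivation:
Line 1: ['and', 'rock', 'by', 'all', 'be', 'by'] (min_width=21, slack=0)
Line 2: ['segment', 'string', 'clean'] (min_width=20, slack=1)
Line 3: ['car', 'data', 'north', 'the'] (min_width=18, slack=3)
Line 4: ['purple', 'laboratory'] (min_width=17, slack=4)
Line 5: ['island', 'understand'] (min_width=17, slack=4)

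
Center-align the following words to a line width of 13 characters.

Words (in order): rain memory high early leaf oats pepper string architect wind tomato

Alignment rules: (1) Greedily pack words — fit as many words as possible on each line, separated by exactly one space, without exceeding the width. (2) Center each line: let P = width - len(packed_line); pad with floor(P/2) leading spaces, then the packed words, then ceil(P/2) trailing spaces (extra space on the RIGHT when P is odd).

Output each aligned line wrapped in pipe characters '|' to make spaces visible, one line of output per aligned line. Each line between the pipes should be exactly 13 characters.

Line 1: ['rain', 'memory'] (min_width=11, slack=2)
Line 2: ['high', 'early'] (min_width=10, slack=3)
Line 3: ['leaf', 'oats'] (min_width=9, slack=4)
Line 4: ['pepper', 'string'] (min_width=13, slack=0)
Line 5: ['architect'] (min_width=9, slack=4)
Line 6: ['wind', 'tomato'] (min_width=11, slack=2)

Answer: | rain memory |
| high early  |
|  leaf oats  |
|pepper string|
|  architect  |
| wind tomato |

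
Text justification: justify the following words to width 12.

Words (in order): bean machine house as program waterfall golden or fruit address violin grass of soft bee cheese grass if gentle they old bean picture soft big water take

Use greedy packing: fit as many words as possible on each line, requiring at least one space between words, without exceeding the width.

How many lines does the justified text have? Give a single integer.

Line 1: ['bean', 'machine'] (min_width=12, slack=0)
Line 2: ['house', 'as'] (min_width=8, slack=4)
Line 3: ['program'] (min_width=7, slack=5)
Line 4: ['waterfall'] (min_width=9, slack=3)
Line 5: ['golden', 'or'] (min_width=9, slack=3)
Line 6: ['fruit'] (min_width=5, slack=7)
Line 7: ['address'] (min_width=7, slack=5)
Line 8: ['violin', 'grass'] (min_width=12, slack=0)
Line 9: ['of', 'soft', 'bee'] (min_width=11, slack=1)
Line 10: ['cheese', 'grass'] (min_width=12, slack=0)
Line 11: ['if', 'gentle'] (min_width=9, slack=3)
Line 12: ['they', 'old'] (min_width=8, slack=4)
Line 13: ['bean', 'picture'] (min_width=12, slack=0)
Line 14: ['soft', 'big'] (min_width=8, slack=4)
Line 15: ['water', 'take'] (min_width=10, slack=2)
Total lines: 15

Answer: 15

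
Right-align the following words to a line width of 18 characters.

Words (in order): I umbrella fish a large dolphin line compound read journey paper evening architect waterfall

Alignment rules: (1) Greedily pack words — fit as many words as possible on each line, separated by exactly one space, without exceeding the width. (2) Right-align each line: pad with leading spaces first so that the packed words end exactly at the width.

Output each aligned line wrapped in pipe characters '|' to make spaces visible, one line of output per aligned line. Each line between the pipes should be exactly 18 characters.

Answer: | I umbrella fish a|
|large dolphin line|
|     compound read|
|     journey paper|
| evening architect|
|         waterfall|

Derivation:
Line 1: ['I', 'umbrella', 'fish', 'a'] (min_width=17, slack=1)
Line 2: ['large', 'dolphin', 'line'] (min_width=18, slack=0)
Line 3: ['compound', 'read'] (min_width=13, slack=5)
Line 4: ['journey', 'paper'] (min_width=13, slack=5)
Line 5: ['evening', 'architect'] (min_width=17, slack=1)
Line 6: ['waterfall'] (min_width=9, slack=9)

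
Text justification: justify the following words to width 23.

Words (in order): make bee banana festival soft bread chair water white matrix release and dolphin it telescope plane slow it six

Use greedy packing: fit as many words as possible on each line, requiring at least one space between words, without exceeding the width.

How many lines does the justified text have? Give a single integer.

Line 1: ['make', 'bee', 'banana'] (min_width=15, slack=8)
Line 2: ['festival', 'soft', 'bread'] (min_width=19, slack=4)
Line 3: ['chair', 'water', 'white'] (min_width=17, slack=6)
Line 4: ['matrix', 'release', 'and'] (min_width=18, slack=5)
Line 5: ['dolphin', 'it', 'telescope'] (min_width=20, slack=3)
Line 6: ['plane', 'slow', 'it', 'six'] (min_width=17, slack=6)
Total lines: 6

Answer: 6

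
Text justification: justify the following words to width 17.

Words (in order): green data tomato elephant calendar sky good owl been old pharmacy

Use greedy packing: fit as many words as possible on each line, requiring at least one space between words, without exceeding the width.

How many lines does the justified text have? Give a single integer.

Answer: 4

Derivation:
Line 1: ['green', 'data', 'tomato'] (min_width=17, slack=0)
Line 2: ['elephant', 'calendar'] (min_width=17, slack=0)
Line 3: ['sky', 'good', 'owl', 'been'] (min_width=17, slack=0)
Line 4: ['old', 'pharmacy'] (min_width=12, slack=5)
Total lines: 4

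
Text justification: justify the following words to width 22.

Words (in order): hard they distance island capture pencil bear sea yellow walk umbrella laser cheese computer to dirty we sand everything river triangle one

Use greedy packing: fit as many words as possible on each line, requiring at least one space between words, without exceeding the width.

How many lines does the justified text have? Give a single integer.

Line 1: ['hard', 'they', 'distance'] (min_width=18, slack=4)
Line 2: ['island', 'capture', 'pencil'] (min_width=21, slack=1)
Line 3: ['bear', 'sea', 'yellow', 'walk'] (min_width=20, slack=2)
Line 4: ['umbrella', 'laser', 'cheese'] (min_width=21, slack=1)
Line 5: ['computer', 'to', 'dirty', 'we'] (min_width=20, slack=2)
Line 6: ['sand', 'everything', 'river'] (min_width=21, slack=1)
Line 7: ['triangle', 'one'] (min_width=12, slack=10)
Total lines: 7

Answer: 7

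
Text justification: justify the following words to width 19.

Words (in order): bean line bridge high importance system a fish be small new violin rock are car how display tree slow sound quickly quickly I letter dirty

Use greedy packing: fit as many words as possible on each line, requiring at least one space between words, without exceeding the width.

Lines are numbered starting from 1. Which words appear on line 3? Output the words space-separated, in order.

Answer: system a fish be

Derivation:
Line 1: ['bean', 'line', 'bridge'] (min_width=16, slack=3)
Line 2: ['high', 'importance'] (min_width=15, slack=4)
Line 3: ['system', 'a', 'fish', 'be'] (min_width=16, slack=3)
Line 4: ['small', 'new', 'violin'] (min_width=16, slack=3)
Line 5: ['rock', 'are', 'car', 'how'] (min_width=16, slack=3)
Line 6: ['display', 'tree', 'slow'] (min_width=17, slack=2)
Line 7: ['sound', 'quickly'] (min_width=13, slack=6)
Line 8: ['quickly', 'I', 'letter'] (min_width=16, slack=3)
Line 9: ['dirty'] (min_width=5, slack=14)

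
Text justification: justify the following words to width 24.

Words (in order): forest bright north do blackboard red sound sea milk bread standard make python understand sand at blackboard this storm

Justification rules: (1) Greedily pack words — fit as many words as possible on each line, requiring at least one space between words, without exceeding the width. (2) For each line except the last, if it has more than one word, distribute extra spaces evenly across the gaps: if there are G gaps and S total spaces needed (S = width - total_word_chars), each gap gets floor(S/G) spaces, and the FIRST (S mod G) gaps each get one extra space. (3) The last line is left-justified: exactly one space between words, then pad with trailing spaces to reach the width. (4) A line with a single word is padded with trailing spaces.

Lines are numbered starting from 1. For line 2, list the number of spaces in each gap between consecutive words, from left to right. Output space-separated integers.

Answer: 1 1 1

Derivation:
Line 1: ['forest', 'bright', 'north', 'do'] (min_width=22, slack=2)
Line 2: ['blackboard', 'red', 'sound', 'sea'] (min_width=24, slack=0)
Line 3: ['milk', 'bread', 'standard', 'make'] (min_width=24, slack=0)
Line 4: ['python', 'understand', 'sand'] (min_width=22, slack=2)
Line 5: ['at', 'blackboard', 'this', 'storm'] (min_width=24, slack=0)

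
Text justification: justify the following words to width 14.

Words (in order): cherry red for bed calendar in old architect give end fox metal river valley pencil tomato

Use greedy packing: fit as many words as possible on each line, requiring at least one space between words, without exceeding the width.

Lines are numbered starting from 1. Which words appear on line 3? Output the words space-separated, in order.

Answer: in old

Derivation:
Line 1: ['cherry', 'red', 'for'] (min_width=14, slack=0)
Line 2: ['bed', 'calendar'] (min_width=12, slack=2)
Line 3: ['in', 'old'] (min_width=6, slack=8)
Line 4: ['architect', 'give'] (min_width=14, slack=0)
Line 5: ['end', 'fox', 'metal'] (min_width=13, slack=1)
Line 6: ['river', 'valley'] (min_width=12, slack=2)
Line 7: ['pencil', 'tomato'] (min_width=13, slack=1)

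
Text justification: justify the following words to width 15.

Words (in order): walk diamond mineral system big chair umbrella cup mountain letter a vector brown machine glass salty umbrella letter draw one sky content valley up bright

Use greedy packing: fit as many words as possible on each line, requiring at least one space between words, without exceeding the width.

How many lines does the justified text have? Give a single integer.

Line 1: ['walk', 'diamond'] (min_width=12, slack=3)
Line 2: ['mineral', 'system'] (min_width=14, slack=1)
Line 3: ['big', 'chair'] (min_width=9, slack=6)
Line 4: ['umbrella', 'cup'] (min_width=12, slack=3)
Line 5: ['mountain', 'letter'] (min_width=15, slack=0)
Line 6: ['a', 'vector', 'brown'] (min_width=14, slack=1)
Line 7: ['machine', 'glass'] (min_width=13, slack=2)
Line 8: ['salty', 'umbrella'] (min_width=14, slack=1)
Line 9: ['letter', 'draw', 'one'] (min_width=15, slack=0)
Line 10: ['sky', 'content'] (min_width=11, slack=4)
Line 11: ['valley', 'up'] (min_width=9, slack=6)
Line 12: ['bright'] (min_width=6, slack=9)
Total lines: 12

Answer: 12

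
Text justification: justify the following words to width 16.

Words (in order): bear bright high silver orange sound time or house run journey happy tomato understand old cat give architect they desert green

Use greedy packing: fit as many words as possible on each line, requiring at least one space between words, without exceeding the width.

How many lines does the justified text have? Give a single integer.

Answer: 10

Derivation:
Line 1: ['bear', 'bright', 'high'] (min_width=16, slack=0)
Line 2: ['silver', 'orange'] (min_width=13, slack=3)
Line 3: ['sound', 'time', 'or'] (min_width=13, slack=3)
Line 4: ['house', 'run'] (min_width=9, slack=7)
Line 5: ['journey', 'happy'] (min_width=13, slack=3)
Line 6: ['tomato'] (min_width=6, slack=10)
Line 7: ['understand', 'old'] (min_width=14, slack=2)
Line 8: ['cat', 'give'] (min_width=8, slack=8)
Line 9: ['architect', 'they'] (min_width=14, slack=2)
Line 10: ['desert', 'green'] (min_width=12, slack=4)
Total lines: 10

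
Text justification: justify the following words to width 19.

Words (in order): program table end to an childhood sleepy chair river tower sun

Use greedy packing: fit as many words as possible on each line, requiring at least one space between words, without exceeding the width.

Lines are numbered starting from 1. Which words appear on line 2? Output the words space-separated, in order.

Line 1: ['program', 'table', 'end'] (min_width=17, slack=2)
Line 2: ['to', 'an', 'childhood'] (min_width=15, slack=4)
Line 3: ['sleepy', 'chair', 'river'] (min_width=18, slack=1)
Line 4: ['tower', 'sun'] (min_width=9, slack=10)

Answer: to an childhood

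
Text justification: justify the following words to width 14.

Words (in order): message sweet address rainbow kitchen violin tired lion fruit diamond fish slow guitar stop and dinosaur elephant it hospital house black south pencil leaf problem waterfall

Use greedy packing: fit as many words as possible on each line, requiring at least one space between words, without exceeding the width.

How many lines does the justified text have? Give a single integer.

Answer: 15

Derivation:
Line 1: ['message', 'sweet'] (min_width=13, slack=1)
Line 2: ['address'] (min_width=7, slack=7)
Line 3: ['rainbow'] (min_width=7, slack=7)
Line 4: ['kitchen', 'violin'] (min_width=14, slack=0)
Line 5: ['tired', 'lion'] (min_width=10, slack=4)
Line 6: ['fruit', 'diamond'] (min_width=13, slack=1)
Line 7: ['fish', 'slow'] (min_width=9, slack=5)
Line 8: ['guitar', 'stop'] (min_width=11, slack=3)
Line 9: ['and', 'dinosaur'] (min_width=12, slack=2)
Line 10: ['elephant', 'it'] (min_width=11, slack=3)
Line 11: ['hospital', 'house'] (min_width=14, slack=0)
Line 12: ['black', 'south'] (min_width=11, slack=3)
Line 13: ['pencil', 'leaf'] (min_width=11, slack=3)
Line 14: ['problem'] (min_width=7, slack=7)
Line 15: ['waterfall'] (min_width=9, slack=5)
Total lines: 15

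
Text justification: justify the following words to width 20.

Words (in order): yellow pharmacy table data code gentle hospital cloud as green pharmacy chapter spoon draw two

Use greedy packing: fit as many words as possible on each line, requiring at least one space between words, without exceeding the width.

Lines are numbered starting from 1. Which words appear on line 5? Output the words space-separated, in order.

Answer: pharmacy chapter

Derivation:
Line 1: ['yellow', 'pharmacy'] (min_width=15, slack=5)
Line 2: ['table', 'data', 'code'] (min_width=15, slack=5)
Line 3: ['gentle', 'hospital'] (min_width=15, slack=5)
Line 4: ['cloud', 'as', 'green'] (min_width=14, slack=6)
Line 5: ['pharmacy', 'chapter'] (min_width=16, slack=4)
Line 6: ['spoon', 'draw', 'two'] (min_width=14, slack=6)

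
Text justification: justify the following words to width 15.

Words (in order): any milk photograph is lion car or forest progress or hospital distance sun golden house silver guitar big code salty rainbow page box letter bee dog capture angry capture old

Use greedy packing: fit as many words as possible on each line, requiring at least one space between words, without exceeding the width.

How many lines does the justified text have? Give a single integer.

Answer: 14

Derivation:
Line 1: ['any', 'milk'] (min_width=8, slack=7)
Line 2: ['photograph', 'is'] (min_width=13, slack=2)
Line 3: ['lion', 'car', 'or'] (min_width=11, slack=4)
Line 4: ['forest', 'progress'] (min_width=15, slack=0)
Line 5: ['or', 'hospital'] (min_width=11, slack=4)
Line 6: ['distance', 'sun'] (min_width=12, slack=3)
Line 7: ['golden', 'house'] (min_width=12, slack=3)
Line 8: ['silver', 'guitar'] (min_width=13, slack=2)
Line 9: ['big', 'code', 'salty'] (min_width=14, slack=1)
Line 10: ['rainbow', 'page'] (min_width=12, slack=3)
Line 11: ['box', 'letter', 'bee'] (min_width=14, slack=1)
Line 12: ['dog', 'capture'] (min_width=11, slack=4)
Line 13: ['angry', 'capture'] (min_width=13, slack=2)
Line 14: ['old'] (min_width=3, slack=12)
Total lines: 14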